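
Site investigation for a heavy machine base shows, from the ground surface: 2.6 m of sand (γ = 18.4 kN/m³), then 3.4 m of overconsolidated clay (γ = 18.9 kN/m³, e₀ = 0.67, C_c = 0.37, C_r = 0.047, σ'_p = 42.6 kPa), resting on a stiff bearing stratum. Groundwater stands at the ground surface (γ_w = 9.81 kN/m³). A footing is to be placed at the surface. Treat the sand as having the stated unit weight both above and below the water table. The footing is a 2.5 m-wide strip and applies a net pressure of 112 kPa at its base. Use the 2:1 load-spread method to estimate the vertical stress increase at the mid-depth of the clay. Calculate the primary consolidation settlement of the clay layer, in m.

Mid-depth of clay below the ground surface: z = 2.6 + 3.4/2 = 4.3 m.
Total vertical stress at mid-clay: σ_v = 18.4×2.6 + 18.9×1.7 = 79.97 kPa.
Pore pressure: u = 9.81×(4.3 − 0) = 42.183 kPa.
Initial effective stress: σ'_0 = σ_v − u = 79.97 − 42.183 = 37.787 kPa.
Stress increase at mid-clay by the 2:1 spreading method:
Δσ = qB/(B+z) = 112×2.5/(2.5+4.3) = 41.176 kPa
Final effective stress: σ'_f = 37.787 + 41.176 = 78.963 kPa.
σ'_f = 78.963 > σ'_p = 42.6 kPa, so the stress path crosses the preconsolidation pressure — recompression up to σ'_p, then virgin compression beyond:
S_c = H/(1+e₀)·[C_r·log₁₀(σ'_p/σ'_0) + C_c·log₁₀(σ'_f/σ'_p)]
    = 3.4/1.67 × [0.047×log₁₀(42.6/37.787) + 0.37×log₁₀(78.963/42.6)]
    = 2.0359 × [0.0024472 + 0.099165] = 0.2069 m

S_c ≈ 0.207 m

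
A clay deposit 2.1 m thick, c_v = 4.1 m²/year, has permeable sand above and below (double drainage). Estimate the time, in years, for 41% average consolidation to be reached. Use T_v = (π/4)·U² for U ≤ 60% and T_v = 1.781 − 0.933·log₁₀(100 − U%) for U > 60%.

Drainage path length: H_d = H/2 = 1.05 m (double drainage).
U ≤ 60%: T_v = (π/4)·U² = (π/4)×0.41² = 0.13203.
t = T_v·H_d²/c_v = 0.13203×1.05²/4.1 = 0.0355 years.

t ≈ 0.0355 years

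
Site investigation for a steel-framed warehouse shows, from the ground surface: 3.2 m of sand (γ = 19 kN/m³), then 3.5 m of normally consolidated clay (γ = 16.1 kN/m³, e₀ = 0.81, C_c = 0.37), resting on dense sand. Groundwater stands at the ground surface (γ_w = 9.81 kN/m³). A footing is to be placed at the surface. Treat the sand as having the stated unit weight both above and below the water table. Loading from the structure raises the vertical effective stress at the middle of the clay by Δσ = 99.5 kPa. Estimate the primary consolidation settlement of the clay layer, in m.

S_c ≈ 0.386 m

Mid-depth of clay below the ground surface: z = 3.2 + 3.5/2 = 4.95 m.
Total vertical stress at mid-clay: σ_v = 19×3.2 + 16.1×1.75 = 88.975 kPa.
Pore pressure: u = 9.81×(4.95 − 0) = 48.56 kPa.
Initial effective stress: σ'_0 = σ_v − u = 88.975 − 48.56 = 40.415 kPa.
Final effective stress: σ'_f = σ'_0 + Δσ = 40.415 + 99.5 = 139.91 kPa.
Normally consolidated clay, so the full stress increment lies on the virgin compression line:
S_c = C_c·H/(1+e₀)·log₁₀(σ'_f/σ'_0) = 0.37×3.5/(1+0.81)×log₁₀(139.91/40.415)
    = 0.71547 × 0.53931 = 0.3859 m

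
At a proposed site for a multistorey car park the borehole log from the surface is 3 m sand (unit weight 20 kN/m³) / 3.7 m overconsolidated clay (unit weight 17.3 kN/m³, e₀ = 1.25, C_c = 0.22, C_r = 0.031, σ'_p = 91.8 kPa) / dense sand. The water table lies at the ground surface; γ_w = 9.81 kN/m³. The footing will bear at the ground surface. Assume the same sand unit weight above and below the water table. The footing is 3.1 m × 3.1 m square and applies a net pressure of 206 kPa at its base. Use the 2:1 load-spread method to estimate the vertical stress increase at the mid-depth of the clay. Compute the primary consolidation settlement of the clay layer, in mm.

Mid-depth of clay below the ground surface: z = 3 + 3.7/2 = 4.85 m.
Total vertical stress at mid-clay: σ_v = 20×3 + 17.3×1.85 = 92.005 kPa.
Pore pressure: u = 9.81×(4.85 − 0) = 47.578 kPa.
Initial effective stress: σ'_0 = σ_v − u = 92.005 − 47.578 = 44.427 kPa.
Stress increase at mid-clay by the 2:1 spreading method:
Δσ = qBL/((B+z)(L+z)) = 206×3.1×3.1/((3.1+4.85)(3.1+4.85)) = 31.322 kPa
Final effective stress: σ'_f = 44.427 + 31.322 = 75.749 kPa.
σ'_f = 75.749 ≤ σ'_p = 91.8 kPa, so the clay remains overconsolidated and only the recompression index applies:
S_c = C_r·H/(1+e₀)·log₁₀(σ'_f/σ'_0) = 0.031×3.7/2.25×log₁₀(75.749/44.427)
    = 0.050976 × 0.23173 = 0.01181 m

S_c ≈ 11.8 mm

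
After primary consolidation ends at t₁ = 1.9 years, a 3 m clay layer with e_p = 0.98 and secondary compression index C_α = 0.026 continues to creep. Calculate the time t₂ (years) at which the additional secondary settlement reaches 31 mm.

S_s = C_α·H/(1+e_p)·log₁₀(t₂/t₁) ⇒ log₁₀(t₂/t₁) = S_s·(1+e_p)/(C_α·H).
log₁₀(t₂/t₁) = 0.031 × (1+0.98) / (0.026×3) = 0.7869
t₂ = t₁ × 10^0.7869 = 1.9 × 6.122 = 11.63 years

t₂ ≈ 11.6 years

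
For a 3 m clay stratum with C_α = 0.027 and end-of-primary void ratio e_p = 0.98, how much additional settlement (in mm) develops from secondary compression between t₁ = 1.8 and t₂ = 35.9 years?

S_s ≈ 53.2 mm

Secondary compression: S_s = C_α·H/(1+e_p)·log₁₀(t₂/t₁)
S_s = 0.027×3/(1+0.98)×log₁₀(35.9/1.8)
    = 0.04091 × 1.3 = 0.05317 m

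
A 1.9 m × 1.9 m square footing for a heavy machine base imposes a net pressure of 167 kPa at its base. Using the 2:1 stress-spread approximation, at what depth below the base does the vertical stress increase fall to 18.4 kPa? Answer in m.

z ≈ 3.82 m

2:1 spreading — at depth z the loaded area has grown by z in each plan dimension:
qB²/(B+z)² = Δσ_z ⇒ z = B(√(q/Δσ_z) − 1) = 1.9×(√(167/18.4) − 1) = 3.824 m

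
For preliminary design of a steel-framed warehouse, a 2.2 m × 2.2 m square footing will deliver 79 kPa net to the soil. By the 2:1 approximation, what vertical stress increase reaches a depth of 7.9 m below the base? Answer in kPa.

By the 2:1 method the load spreads at 1 horizontal : 2 vertical, so at depth z the loaded area has grown by z in each plan dimension:
Δσ = qBL/((B+z)(L+z)) = 79×2.2×2.2/((2.2+7.9)(2.2+7.9)) = 3.7483 kPa

Δσ_z ≈ 3.75 kPa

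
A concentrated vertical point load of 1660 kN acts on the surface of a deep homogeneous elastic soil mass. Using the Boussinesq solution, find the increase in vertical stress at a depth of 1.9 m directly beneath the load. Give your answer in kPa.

Δσ_z ≈ 220 kPa

Boussinesq vertical stress below a point load on an elastic half-space:
Δσ_z = 3P/(2πz²) · [1 + (r/z)²]^(−5/2)
r/z = 0/1.9 = 0; [1+(r/z)²]^(−5/2) = 1.
Δσ_z = 3×1660/(2π×1.9²) × 1 = 219.55 × 1 = 219.6 kPa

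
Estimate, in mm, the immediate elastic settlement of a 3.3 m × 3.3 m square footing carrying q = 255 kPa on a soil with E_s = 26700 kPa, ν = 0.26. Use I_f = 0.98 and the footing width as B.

S_e ≈ 28.8 mm

Immediate (elastic) settlement: S_e = q·B·(1−ν²)/E_s · I_f.
S_e = 255 × 3.3 × (1 − 0.26²) / 26700 × 0.98
    = 255 × 3.3 × 0.9324 / 26700 × 0.98
    = 0.0288 m = 28.8 mm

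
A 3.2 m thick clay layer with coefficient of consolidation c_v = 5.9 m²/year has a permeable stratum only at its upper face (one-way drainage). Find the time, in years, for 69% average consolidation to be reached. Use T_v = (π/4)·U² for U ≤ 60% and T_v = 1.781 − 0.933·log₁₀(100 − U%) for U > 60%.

t ≈ 0.676 years

Drainage path length: H_d = H = 3.2 m (single drainage).
U > 60%: T_v = 1.781 − 0.933·log₁₀(100 − 69) = 0.38956.
t = T_v·H_d²/c_v = 0.38956×3.2²/5.9 = 0.6761 years.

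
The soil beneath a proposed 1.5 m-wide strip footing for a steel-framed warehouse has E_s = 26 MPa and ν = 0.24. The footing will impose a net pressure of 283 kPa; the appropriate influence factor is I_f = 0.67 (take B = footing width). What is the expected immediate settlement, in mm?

Immediate (elastic) settlement: S_e = q·B·(1−ν²)/E_s · I_f.
E_s = 26 MPa = 26000 kPa.
S_e = 283 × 1.5 × (1 − 0.24²) / 26000 × 0.67
    = 283 × 1.5 × 0.9424 / 26000 × 0.67
    = 0.01031 m = 10.31 mm

S_e ≈ 10.3 mm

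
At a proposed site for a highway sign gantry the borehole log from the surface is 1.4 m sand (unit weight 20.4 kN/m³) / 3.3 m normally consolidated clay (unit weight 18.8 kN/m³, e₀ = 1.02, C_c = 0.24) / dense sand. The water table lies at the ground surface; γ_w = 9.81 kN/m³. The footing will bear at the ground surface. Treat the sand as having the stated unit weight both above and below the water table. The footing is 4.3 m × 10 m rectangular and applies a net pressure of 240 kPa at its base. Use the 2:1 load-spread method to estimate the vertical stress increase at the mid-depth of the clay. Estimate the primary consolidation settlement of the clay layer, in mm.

Mid-depth of clay below the ground surface: z = 1.4 + 3.3/2 = 3.05 m.
Total vertical stress at mid-clay: σ_v = 20.4×1.4 + 18.8×1.65 = 59.58 kPa.
Pore pressure: u = 9.81×(3.05 − 0) = 29.921 kPa.
Initial effective stress: σ'_0 = σ_v − u = 59.58 − 29.921 = 29.659 kPa.
Stress increase at mid-clay by the 2:1 spreading method:
Δσ = qBL/((B+z)(L+z)) = 240×4.3×10/((4.3+3.05)(10+3.05)) = 107.59 kPa
Final effective stress: σ'_f = σ'_0 + Δσ = 29.659 + 107.59 = 137.25 kPa.
Normally consolidated clay, so the full stress increment lies on the virgin compression line:
S_c = C_c·H/(1+e₀)·log₁₀(σ'_f/σ'_0) = 0.24×3.3/(1+1.02)×log₁₀(137.25/29.659)
    = 0.39208 × 0.66536 = 0.2609 m

S_c ≈ 261 mm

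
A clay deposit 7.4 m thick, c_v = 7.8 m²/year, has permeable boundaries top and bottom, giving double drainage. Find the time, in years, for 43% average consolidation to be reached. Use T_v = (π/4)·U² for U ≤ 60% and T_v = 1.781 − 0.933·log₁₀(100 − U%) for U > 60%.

Drainage path length: H_d = H/2 = 3.7 m (double drainage).
U ≤ 60%: T_v = (π/4)·U² = (π/4)×0.43² = 0.14522.
t = T_v·H_d²/c_v = 0.14522×3.7²/7.8 = 0.2549 years.

t ≈ 0.255 years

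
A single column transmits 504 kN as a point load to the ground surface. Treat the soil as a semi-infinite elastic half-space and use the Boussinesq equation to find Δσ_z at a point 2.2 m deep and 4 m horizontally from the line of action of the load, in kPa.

Boussinesq vertical stress below a point load on an elastic half-space:
Δσ_z = 3P/(2πz²) · [1 + (r/z)²]^(−5/2)
r/z = 4/2.2 = 1.8182; [1+(r/z)²]^(−5/2) = 0.025994.
Δσ_z = 3×504/(2π×2.2²) × 0.025994 = 49.719 × 0.025994 = 1.292 kPa

Δσ_z ≈ 1.29 kPa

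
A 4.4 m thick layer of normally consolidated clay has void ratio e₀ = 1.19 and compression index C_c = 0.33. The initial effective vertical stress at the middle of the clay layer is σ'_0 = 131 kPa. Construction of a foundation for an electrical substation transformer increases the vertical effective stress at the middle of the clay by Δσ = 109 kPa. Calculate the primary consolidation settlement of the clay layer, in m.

Final effective stress: σ'_f = σ'_0 + Δσ = 131 + 109 = 240 kPa.
Normally consolidated clay, so the full stress increment lies on the virgin compression line:
S_c = C_c·H/(1+e₀)·log₁₀(σ'_f/σ'_0) = 0.33×4.4/(1+1.19)×log₁₀(240/131)
    = 0.66301 × 0.26294 = 0.1743 m

S_c ≈ 0.174 m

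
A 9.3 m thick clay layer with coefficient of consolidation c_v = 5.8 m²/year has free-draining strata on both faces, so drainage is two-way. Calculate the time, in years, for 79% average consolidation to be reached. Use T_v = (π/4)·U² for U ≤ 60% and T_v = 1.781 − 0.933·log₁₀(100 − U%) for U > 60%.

Drainage path length: H_d = H/2 = 4.65 m (double drainage).
U > 60%: T_v = 1.781 − 0.933·log₁₀(100 − 79) = 0.54737.
t = T_v·H_d²/c_v = 0.54737×4.65²/5.8 = 2.041 years.

t ≈ 2.04 years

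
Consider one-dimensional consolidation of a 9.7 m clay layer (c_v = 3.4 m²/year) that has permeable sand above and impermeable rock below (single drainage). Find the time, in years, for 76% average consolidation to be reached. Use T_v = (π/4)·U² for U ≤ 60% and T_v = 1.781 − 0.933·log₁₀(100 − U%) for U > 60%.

t ≈ 13.7 years

Drainage path length: H_d = H = 9.7 m (single drainage).
U > 60%: T_v = 1.781 − 0.933·log₁₀(100 − 76) = 0.49326.
t = T_v·H_d²/c_v = 0.49326×9.7²/3.4 = 13.65 years.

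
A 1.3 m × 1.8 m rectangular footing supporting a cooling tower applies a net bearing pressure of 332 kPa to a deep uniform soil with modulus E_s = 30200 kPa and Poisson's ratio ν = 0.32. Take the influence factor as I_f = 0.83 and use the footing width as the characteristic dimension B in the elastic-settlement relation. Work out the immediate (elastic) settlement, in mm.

Immediate (elastic) settlement: S_e = q·B·(1−ν²)/E_s · I_f.
S_e = 332 × 1.3 × (1 − 0.32²) / 30200 × 0.83
    = 332 × 1.3 × 0.8976 / 30200 × 0.83
    = 0.01065 m = 10.65 mm

S_e ≈ 10.6 mm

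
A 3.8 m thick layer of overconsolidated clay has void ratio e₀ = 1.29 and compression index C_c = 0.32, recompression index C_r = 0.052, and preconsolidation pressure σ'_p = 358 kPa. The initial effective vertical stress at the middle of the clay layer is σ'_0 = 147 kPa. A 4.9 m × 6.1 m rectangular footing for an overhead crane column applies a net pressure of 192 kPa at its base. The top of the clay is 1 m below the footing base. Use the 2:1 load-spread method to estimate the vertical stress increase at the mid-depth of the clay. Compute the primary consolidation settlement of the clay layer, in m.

Mid-depth of clay below the footing base: z = 1 + 3.8/2 = 2.9 m.
Stress increase at mid-clay by the 2:1 spreading method:
Δσ = qBL/((B+z)(L+z)) = 192×4.9×6.1/((4.9+2.9)(6.1+2.9)) = 81.75 kPa
Final effective stress: σ'_f = 147 + 81.75 = 228.75 kPa.
σ'_f = 228.75 ≤ σ'_p = 358 kPa, so the clay remains overconsolidated and only the recompression index applies:
S_c = C_r·H/(1+e₀)·log₁₀(σ'_f/σ'_0) = 0.052×3.8/2.29×log₁₀(228.75/147)
    = 0.086289 × 0.19204 = 0.01657 m

S_c ≈ 0.0166 m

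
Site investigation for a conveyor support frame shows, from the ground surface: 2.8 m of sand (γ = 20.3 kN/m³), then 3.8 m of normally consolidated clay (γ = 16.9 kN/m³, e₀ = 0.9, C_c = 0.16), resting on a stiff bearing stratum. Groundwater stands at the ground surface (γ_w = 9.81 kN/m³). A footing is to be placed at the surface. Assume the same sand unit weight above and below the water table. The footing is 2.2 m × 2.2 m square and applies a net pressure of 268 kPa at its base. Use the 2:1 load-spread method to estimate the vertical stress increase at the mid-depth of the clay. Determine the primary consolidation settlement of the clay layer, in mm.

S_c ≈ 68.4 mm

Mid-depth of clay below the ground surface: z = 2.8 + 3.8/2 = 4.7 m.
Total vertical stress at mid-clay: σ_v = 20.3×2.8 + 16.9×1.9 = 88.95 kPa.
Pore pressure: u = 9.81×(4.7 − 0) = 46.107 kPa.
Initial effective stress: σ'_0 = σ_v − u = 88.95 − 46.107 = 42.843 kPa.
Stress increase at mid-clay by the 2:1 spreading method:
Δσ = qBL/((B+z)(L+z)) = 268×2.2×2.2/((2.2+4.7)(2.2+4.7)) = 27.245 kPa
Final effective stress: σ'_f = σ'_0 + Δσ = 42.843 + 27.245 = 70.088 kPa.
Normally consolidated clay, so the full stress increment lies on the virgin compression line:
S_c = C_c·H/(1+e₀)·log₁₀(σ'_f/σ'_0) = 0.16×3.8/(1+0.9)×log₁₀(70.088/42.843)
    = 0.32 × 0.21376 = 0.0684 m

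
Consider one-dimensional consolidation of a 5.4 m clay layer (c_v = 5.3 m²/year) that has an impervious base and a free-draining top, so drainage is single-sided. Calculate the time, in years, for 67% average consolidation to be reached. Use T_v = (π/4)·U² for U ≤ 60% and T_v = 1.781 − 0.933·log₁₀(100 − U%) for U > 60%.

t ≈ 2 years

Drainage path length: H_d = H = 5.4 m (single drainage).
U > 60%: T_v = 1.781 − 0.933·log₁₀(100 − 67) = 0.36423.
t = T_v·H_d²/c_v = 0.36423×5.4²/5.3 = 2.004 years.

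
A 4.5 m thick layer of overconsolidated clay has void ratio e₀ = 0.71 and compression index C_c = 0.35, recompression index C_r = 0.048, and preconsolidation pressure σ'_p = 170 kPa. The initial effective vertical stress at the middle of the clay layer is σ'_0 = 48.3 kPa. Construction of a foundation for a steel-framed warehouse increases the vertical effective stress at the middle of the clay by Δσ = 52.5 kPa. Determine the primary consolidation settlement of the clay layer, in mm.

Final effective stress: σ'_f = 48.3 + 52.5 = 100.8 kPa.
σ'_f = 100.8 ≤ σ'_p = 170 kPa, so the clay remains overconsolidated and only the recompression index applies:
S_c = C_r·H/(1+e₀)·log₁₀(σ'_f/σ'_0) = 0.048×4.5/1.71×log₁₀(100.8/48.3)
    = 0.12632 × 0.31951 = 0.04036 m

S_c ≈ 40.4 mm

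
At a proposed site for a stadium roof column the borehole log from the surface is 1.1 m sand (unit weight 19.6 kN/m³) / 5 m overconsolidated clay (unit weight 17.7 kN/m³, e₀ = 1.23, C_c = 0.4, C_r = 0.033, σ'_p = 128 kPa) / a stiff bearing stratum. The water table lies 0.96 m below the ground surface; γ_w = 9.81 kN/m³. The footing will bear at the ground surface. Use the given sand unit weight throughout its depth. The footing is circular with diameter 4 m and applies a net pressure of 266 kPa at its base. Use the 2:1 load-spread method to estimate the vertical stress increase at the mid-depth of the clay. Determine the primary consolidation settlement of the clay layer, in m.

S_c ≈ 0.0336 m

Mid-depth of clay below the ground surface: z = 1.1 + 5/2 = 3.6 m.
Total vertical stress at mid-clay: σ_v = 19.6×1.1 + 17.7×2.5 = 65.81 kPa.
Pore pressure: u = 9.81×(3.6 − 0.96) = 25.898 kPa.
Initial effective stress: σ'_0 = σ_v − u = 65.81 − 25.898 = 39.912 kPa.
Stress increase at mid-clay by the 2:1 spreading method:
Δσ ≈ qD²/(D+z)² = 266×4²/(4+3.6)² = 73.684 kPa
Final effective stress: σ'_f = 39.912 + 73.684 = 113.6 kPa.
σ'_f = 113.6 ≤ σ'_p = 128 kPa, so the clay remains overconsolidated and only the recompression index applies:
S_c = C_r·H/(1+e₀)·log₁₀(σ'_f/σ'_0) = 0.033×5/2.23×log₁₀(113.6/39.912)
    = 0.073993 × 0.45427 = 0.03361 m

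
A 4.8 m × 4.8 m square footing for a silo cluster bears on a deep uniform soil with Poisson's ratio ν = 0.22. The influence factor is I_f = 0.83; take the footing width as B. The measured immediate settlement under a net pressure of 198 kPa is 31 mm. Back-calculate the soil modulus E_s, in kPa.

E_s ≈ 24200 kPa

S_e = q·B·(1−ν²)/E_s · I_f  ⇒  E_s = q·B·(1−ν²)·I_f / S_e.
E_s = 198 × 4.8 × 0.9516 × 0.83 / 0.031 = 24210 kPa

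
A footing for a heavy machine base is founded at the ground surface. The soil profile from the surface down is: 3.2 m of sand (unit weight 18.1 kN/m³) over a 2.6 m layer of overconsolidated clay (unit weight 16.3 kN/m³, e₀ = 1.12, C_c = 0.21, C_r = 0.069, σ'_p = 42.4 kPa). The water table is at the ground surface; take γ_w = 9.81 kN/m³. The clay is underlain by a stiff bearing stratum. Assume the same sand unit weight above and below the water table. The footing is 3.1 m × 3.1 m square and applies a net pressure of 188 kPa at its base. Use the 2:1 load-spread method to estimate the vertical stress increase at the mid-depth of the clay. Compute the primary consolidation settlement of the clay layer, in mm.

Mid-depth of clay below the ground surface: z = 3.2 + 2.6/2 = 4.5 m.
Total vertical stress at mid-clay: σ_v = 18.1×3.2 + 16.3×1.3 = 79.11 kPa.
Pore pressure: u = 9.81×(4.5 − 0) = 44.145 kPa.
Initial effective stress: σ'_0 = σ_v − u = 79.11 − 44.145 = 34.965 kPa.
Stress increase at mid-clay by the 2:1 spreading method:
Δσ = qBL/((B+z)(L+z)) = 188×3.1×3.1/((3.1+4.5)(3.1+4.5)) = 31.279 kPa
Final effective stress: σ'_f = 34.965 + 31.279 = 66.244 kPa.
σ'_f = 66.244 > σ'_p = 42.4 kPa, so the stress path crosses the preconsolidation pressure — recompression up to σ'_p, then virgin compression beyond:
S_c = H/(1+e₀)·[C_r·log₁₀(σ'_p/σ'_0) + C_c·log₁₀(σ'_f/σ'_p)]
    = 2.6/2.12 × [0.069×log₁₀(42.4/34.965) + 0.21×log₁₀(66.244/42.4)]
    = 1.2264 × [0.0057775 + 0.040694] = 0.05699 m

S_c ≈ 57 mm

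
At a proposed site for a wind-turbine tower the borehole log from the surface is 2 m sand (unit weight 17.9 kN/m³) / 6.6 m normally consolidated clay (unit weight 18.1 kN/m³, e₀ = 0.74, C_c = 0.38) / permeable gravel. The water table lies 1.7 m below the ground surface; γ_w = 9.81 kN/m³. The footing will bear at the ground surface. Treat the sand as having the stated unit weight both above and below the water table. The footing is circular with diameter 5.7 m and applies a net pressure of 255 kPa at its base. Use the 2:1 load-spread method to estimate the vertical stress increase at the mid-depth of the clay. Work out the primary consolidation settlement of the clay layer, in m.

Mid-depth of clay below the ground surface: z = 2 + 6.6/2 = 5.3 m.
Total vertical stress at mid-clay: σ_v = 17.9×2 + 18.1×3.3 = 95.53 kPa.
Pore pressure: u = 9.81×(5.3 − 1.7) = 35.316 kPa.
Initial effective stress: σ'_0 = σ_v − u = 95.53 − 35.316 = 60.214 kPa.
Stress increase at mid-clay by the 2:1 spreading method:
Δσ ≈ qD²/(D+z)² = 255×5.7²/(5.7+5.3)² = 68.471 kPa
Final effective stress: σ'_f = σ'_0 + Δσ = 60.214 + 68.471 = 128.69 kPa.
Normally consolidated clay, so the full stress increment lies on the virgin compression line:
S_c = C_c·H/(1+e₀)·log₁₀(σ'_f/σ'_0) = 0.38×6.6/(1+0.74)×log₁₀(128.69/60.214)
    = 1.4414 × 0.32985 = 0.4754 m

S_c ≈ 0.475 m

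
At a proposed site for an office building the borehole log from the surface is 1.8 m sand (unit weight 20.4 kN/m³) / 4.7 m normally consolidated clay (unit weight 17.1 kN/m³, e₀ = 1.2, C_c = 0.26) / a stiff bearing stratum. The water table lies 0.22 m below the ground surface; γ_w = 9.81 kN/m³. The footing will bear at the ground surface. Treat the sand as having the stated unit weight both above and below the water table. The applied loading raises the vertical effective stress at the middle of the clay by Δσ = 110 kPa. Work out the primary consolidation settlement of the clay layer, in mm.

Mid-depth of clay below the ground surface: z = 1.8 + 4.7/2 = 4.15 m.
Total vertical stress at mid-clay: σ_v = 20.4×1.8 + 17.1×2.35 = 76.905 kPa.
Pore pressure: u = 9.81×(4.15 − 0.22) = 38.553 kPa.
Initial effective stress: σ'_0 = σ_v − u = 76.905 − 38.553 = 38.352 kPa.
Final effective stress: σ'_f = σ'_0 + Δσ = 38.352 + 110 = 148.35 kPa.
Normally consolidated clay, so the full stress increment lies on the virgin compression line:
S_c = C_c·H/(1+e₀)·log₁₀(σ'_f/σ'_0) = 0.26×4.7/(1+1.2)×log₁₀(148.35/38.352)
    = 0.55545 × 0.5875 = 0.3263 m

S_c ≈ 326 mm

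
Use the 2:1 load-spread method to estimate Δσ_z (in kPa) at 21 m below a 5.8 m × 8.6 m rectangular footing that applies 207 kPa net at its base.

By the 2:1 method the load spreads at 1 horizontal : 2 vertical, so at depth z the loaded area has grown by z in each plan dimension:
Δσ = qBL/((B+z)(L+z)) = 207×5.8×8.6/((5.8+21)(8.6+21)) = 13.016 kPa

Δσ_z ≈ 13 kPa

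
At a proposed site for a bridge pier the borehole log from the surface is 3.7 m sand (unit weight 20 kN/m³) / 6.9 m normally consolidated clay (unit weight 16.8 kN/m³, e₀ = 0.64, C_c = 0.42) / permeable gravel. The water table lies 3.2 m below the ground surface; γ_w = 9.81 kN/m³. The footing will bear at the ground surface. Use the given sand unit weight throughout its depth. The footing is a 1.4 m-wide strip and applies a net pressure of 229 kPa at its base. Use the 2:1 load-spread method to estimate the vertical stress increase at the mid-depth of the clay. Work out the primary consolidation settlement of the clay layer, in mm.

S_c ≈ 259 mm

Mid-depth of clay below the ground surface: z = 3.7 + 6.9/2 = 7.15 m.
Total vertical stress at mid-clay: σ_v = 20×3.7 + 16.8×3.45 = 131.96 kPa.
Pore pressure: u = 9.81×(7.15 − 3.2) = 38.75 kPa.
Initial effective stress: σ'_0 = σ_v − u = 131.96 − 38.75 = 93.21 kPa.
Stress increase at mid-clay by the 2:1 spreading method:
Δσ = qB/(B+z) = 229×1.4/(1.4+7.15) = 37.497 kPa
Final effective stress: σ'_f = σ'_0 + Δσ = 93.21 + 37.497 = 130.71 kPa.
Normally consolidated clay, so the full stress increment lies on the virgin compression line:
S_c = C_c·H/(1+e₀)·log₁₀(σ'_f/σ'_0) = 0.42×6.9/(1+0.64)×log₁₀(130.71/93.21)
    = 1.7671 × 0.14685 = 0.2595 m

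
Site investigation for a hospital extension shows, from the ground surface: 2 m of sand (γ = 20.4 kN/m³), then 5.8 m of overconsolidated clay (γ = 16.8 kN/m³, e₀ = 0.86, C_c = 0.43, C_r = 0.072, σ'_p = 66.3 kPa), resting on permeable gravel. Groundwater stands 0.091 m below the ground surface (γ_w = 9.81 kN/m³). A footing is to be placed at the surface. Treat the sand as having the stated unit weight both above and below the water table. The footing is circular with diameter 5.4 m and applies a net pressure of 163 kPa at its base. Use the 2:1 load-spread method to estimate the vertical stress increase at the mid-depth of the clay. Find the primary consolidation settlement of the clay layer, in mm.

Mid-depth of clay below the ground surface: z = 2 + 5.8/2 = 4.9 m.
Total vertical stress at mid-clay: σ_v = 20.4×2 + 16.8×2.9 = 89.52 kPa.
Pore pressure: u = 9.81×(4.9 − 0.091) = 47.176 kPa.
Initial effective stress: σ'_0 = σ_v − u = 89.52 − 47.176 = 42.344 kPa.
Stress increase at mid-clay by the 2:1 spreading method:
Δσ ≈ qD²/(D+z)² = 163×5.4²/(5.4+4.9)² = 44.802 kPa
Final effective stress: σ'_f = 42.344 + 44.802 = 87.146 kPa.
σ'_f = 87.146 > σ'_p = 66.3 kPa, so the stress path crosses the preconsolidation pressure — recompression up to σ'_p, then virgin compression beyond:
S_c = H/(1+e₀)·[C_r·log₁₀(σ'_p/σ'_0) + C_c·log₁₀(σ'_f/σ'_p)]
    = 5.8/1.86 × [0.072×log₁₀(66.3/42.344) + 0.43×log₁₀(87.146/66.3)]
    = 3.1183 × [0.01402 + 0.051056] = 0.2029 m

S_c ≈ 203 mm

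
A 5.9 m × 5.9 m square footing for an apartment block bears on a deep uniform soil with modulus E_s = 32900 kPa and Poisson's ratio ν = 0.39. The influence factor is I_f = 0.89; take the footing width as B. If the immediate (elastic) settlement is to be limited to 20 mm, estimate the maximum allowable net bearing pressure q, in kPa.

S_e = q·B·(1−ν²)/E_s · I_f  ⇒  q = S_e·E_s / (B·(1−ν²)·I_f).
q = 0.02 × 32900 / (5.9 × 0.8479 × 0.89) = 147.8 kPa

q ≈ 148 kPa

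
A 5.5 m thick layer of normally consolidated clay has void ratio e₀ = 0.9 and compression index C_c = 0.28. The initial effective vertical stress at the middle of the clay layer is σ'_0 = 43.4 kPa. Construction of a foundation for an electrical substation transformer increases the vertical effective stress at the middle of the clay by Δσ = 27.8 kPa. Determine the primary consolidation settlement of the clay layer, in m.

Final effective stress: σ'_f = σ'_0 + Δσ = 43.4 + 27.8 = 71.2 kPa.
Normally consolidated clay, so the full stress increment lies on the virgin compression line:
S_c = C_c·H/(1+e₀)·log₁₀(σ'_f/σ'_0) = 0.28×5.5/(1+0.9)×log₁₀(71.2/43.4)
    = 0.81053 × 0.21499 = 0.1743 m

S_c ≈ 0.174 m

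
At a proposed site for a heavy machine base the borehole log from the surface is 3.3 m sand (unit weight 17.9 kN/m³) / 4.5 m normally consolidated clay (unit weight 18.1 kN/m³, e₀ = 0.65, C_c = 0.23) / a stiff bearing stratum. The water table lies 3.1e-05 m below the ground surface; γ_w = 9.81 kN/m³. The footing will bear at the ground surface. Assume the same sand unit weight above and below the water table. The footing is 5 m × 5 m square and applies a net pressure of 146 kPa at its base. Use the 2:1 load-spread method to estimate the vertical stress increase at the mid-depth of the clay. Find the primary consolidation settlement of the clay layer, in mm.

S_c ≈ 148 mm

Mid-depth of clay below the ground surface: z = 3.3 + 4.5/2 = 5.55 m.
Total vertical stress at mid-clay: σ_v = 17.9×3.3 + 18.1×2.25 = 99.795 kPa.
Pore pressure: u = 9.81×(5.55 − 3.1e-05) = 54.446 kPa.
Initial effective stress: σ'_0 = σ_v − u = 99.795 − 54.446 = 45.349 kPa.
Stress increase at mid-clay by the 2:1 spreading method:
Δσ = qBL/((B+z)(L+z)) = 146×5×5/((5+5.55)(5+5.55)) = 32.794 kPa
Final effective stress: σ'_f = σ'_0 + Δσ = 45.349 + 32.794 = 78.143 kPa.
Normally consolidated clay, so the full stress increment lies on the virgin compression line:
S_c = C_c·H/(1+e₀)·log₁₀(σ'_f/σ'_0) = 0.23×4.5/(1+0.65)×log₁₀(78.143/45.349)
    = 0.62727 × 0.23632 = 0.1482 m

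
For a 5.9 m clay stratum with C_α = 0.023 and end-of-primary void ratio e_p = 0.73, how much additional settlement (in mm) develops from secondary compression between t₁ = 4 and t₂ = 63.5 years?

Secondary compression: S_s = C_α·H/(1+e_p)·log₁₀(t₂/t₁)
S_s = 0.023×5.9/(1+0.73)×log₁₀(63.5/4)
    = 0.07844 × 1.201 = 0.09418 m

S_s ≈ 94.2 mm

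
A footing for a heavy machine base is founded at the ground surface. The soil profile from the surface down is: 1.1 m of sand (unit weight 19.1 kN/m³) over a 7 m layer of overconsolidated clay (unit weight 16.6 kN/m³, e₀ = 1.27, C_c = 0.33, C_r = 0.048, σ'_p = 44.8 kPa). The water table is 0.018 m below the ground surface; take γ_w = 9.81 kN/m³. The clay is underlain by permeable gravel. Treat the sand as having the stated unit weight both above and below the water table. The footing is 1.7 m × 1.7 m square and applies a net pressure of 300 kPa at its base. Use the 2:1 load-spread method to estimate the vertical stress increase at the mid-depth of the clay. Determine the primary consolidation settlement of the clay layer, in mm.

Mid-depth of clay below the ground surface: z = 1.1 + 7/2 = 4.6 m.
Total vertical stress at mid-clay: σ_v = 19.1×1.1 + 16.6×3.5 = 79.11 kPa.
Pore pressure: u = 9.81×(4.6 − 0.018) = 44.949 kPa.
Initial effective stress: σ'_0 = σ_v − u = 79.11 − 44.949 = 34.161 kPa.
Stress increase at mid-clay by the 2:1 spreading method:
Δσ = qBL/((B+z)(L+z)) = 300×1.7×1.7/((1.7+4.6)(1.7+4.6)) = 21.844 kPa
Final effective stress: σ'_f = 34.161 + 21.844 = 56.005 kPa.
σ'_f = 56.005 > σ'_p = 44.8 kPa, so the stress path crosses the preconsolidation pressure — recompression up to σ'_p, then virgin compression beyond:
S_c = H/(1+e₀)·[C_r·log₁₀(σ'_p/σ'_0) + C_c·log₁₀(σ'_f/σ'_p)]
    = 7/2.27 × [0.048×log₁₀(44.8/34.161) + 0.33×log₁₀(56.005/44.8)]
    = 3.0837 × [0.0056519 + 0.031993] = 0.1161 m

S_c ≈ 116 mm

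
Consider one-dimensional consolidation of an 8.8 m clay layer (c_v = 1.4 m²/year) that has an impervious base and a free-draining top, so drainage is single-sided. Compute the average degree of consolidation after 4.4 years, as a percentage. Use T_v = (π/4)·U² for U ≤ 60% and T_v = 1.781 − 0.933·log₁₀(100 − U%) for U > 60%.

U ≈ 31.8 %

Drainage path length: H_d = H = 8.8 m (single drainage).
T_v = c_v·t/H_d² = 1.4×4.4/8.8² = 0.079545.
T_v = 0.079545 corresponds to the U ≤ 60% branch:
U = √(4T_v/π) = 0.3182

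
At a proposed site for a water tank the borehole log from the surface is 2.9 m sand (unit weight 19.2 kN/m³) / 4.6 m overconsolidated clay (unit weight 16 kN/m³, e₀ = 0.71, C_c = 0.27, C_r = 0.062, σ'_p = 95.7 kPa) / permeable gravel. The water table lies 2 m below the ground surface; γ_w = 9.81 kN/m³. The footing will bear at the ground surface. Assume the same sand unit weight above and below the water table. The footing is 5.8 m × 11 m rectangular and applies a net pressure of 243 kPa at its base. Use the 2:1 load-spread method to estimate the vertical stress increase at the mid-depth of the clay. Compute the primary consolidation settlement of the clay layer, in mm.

S_c ≈ 170 mm

Mid-depth of clay below the ground surface: z = 2.9 + 4.6/2 = 5.2 m.
Total vertical stress at mid-clay: σ_v = 19.2×2.9 + 16×2.3 = 92.48 kPa.
Pore pressure: u = 9.81×(5.2 − 2) = 31.392 kPa.
Initial effective stress: σ'_0 = σ_v − u = 92.48 − 31.392 = 61.088 kPa.
Stress increase at mid-clay by the 2:1 spreading method:
Δσ = qBL/((B+z)(L+z)) = 243×5.8×11/((5.8+5.2)(11+5.2)) = 87 kPa
Final effective stress: σ'_f = 61.088 + 87 = 148.09 kPa.
σ'_f = 148.09 > σ'_p = 95.7 kPa, so the stress path crosses the preconsolidation pressure — recompression up to σ'_p, then virgin compression beyond:
S_c = H/(1+e₀)·[C_r·log₁₀(σ'_p/σ'_0) + C_c·log₁₀(σ'_f/σ'_p)]
    = 4.6/1.71 × [0.062×log₁₀(95.7/61.088) + 0.27×log₁₀(148.09/95.7)]
    = 2.6901 × [0.012087 + 0.051196] = 0.1702 m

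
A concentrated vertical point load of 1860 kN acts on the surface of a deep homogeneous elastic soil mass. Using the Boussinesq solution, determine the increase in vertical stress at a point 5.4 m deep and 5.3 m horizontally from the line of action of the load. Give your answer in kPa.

Boussinesq vertical stress below a point load on an elastic half-space:
Δσ_z = 3P/(2πz²) · [1 + (r/z)²]^(−5/2)
r/z = 5.3/5.4 = 0.98148; [1+(r/z)²]^(−5/2) = 0.18515.
Δσ_z = 3×1860/(2π×5.4²) × 0.18515 = 30.456 × 0.18515 = 5.639 kPa

Δσ_z ≈ 5.64 kPa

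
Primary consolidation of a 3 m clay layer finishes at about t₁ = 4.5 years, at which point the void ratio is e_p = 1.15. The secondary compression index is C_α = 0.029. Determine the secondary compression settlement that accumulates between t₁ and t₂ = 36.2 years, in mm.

Secondary compression: S_s = C_α·H/(1+e_p)·log₁₀(t₂/t₁)
S_s = 0.029×3/(1+1.15)×log₁₀(36.2/4.5)
    = 0.04047 × 0.9055 = 0.03664 m

S_s ≈ 36.6 mm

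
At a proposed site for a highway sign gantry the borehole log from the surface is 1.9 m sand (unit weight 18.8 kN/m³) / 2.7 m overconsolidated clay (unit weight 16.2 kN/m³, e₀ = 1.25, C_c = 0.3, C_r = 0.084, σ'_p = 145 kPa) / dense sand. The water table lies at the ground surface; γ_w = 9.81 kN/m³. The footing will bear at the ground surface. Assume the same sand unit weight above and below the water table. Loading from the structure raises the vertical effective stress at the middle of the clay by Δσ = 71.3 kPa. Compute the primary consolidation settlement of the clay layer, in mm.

Mid-depth of clay below the ground surface: z = 1.9 + 2.7/2 = 3.25 m.
Total vertical stress at mid-clay: σ_v = 18.8×1.9 + 16.2×1.35 = 57.59 kPa.
Pore pressure: u = 9.81×(3.25 − 0) = 31.883 kPa.
Initial effective stress: σ'_0 = σ_v − u = 57.59 − 31.883 = 25.707 kPa.
Final effective stress: σ'_f = 25.707 + 71.3 = 97.007 kPa.
σ'_f = 97.007 ≤ σ'_p = 145 kPa, so the clay remains overconsolidated and only the recompression index applies:
S_c = C_r·H/(1+e₀)·log₁₀(σ'_f/σ'_0) = 0.084×2.7/2.25×log₁₀(97.007/25.707)
    = 0.1008 × 0.57675 = 0.05814 m

S_c ≈ 58.1 mm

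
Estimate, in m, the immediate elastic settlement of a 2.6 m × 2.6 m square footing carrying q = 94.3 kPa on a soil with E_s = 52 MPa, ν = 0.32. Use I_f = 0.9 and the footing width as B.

S_e ≈ 0.00381 m

Immediate (elastic) settlement: S_e = q·B·(1−ν²)/E_s · I_f.
E_s = 52 MPa = 52000 kPa.
S_e = 94.3 × 2.6 × (1 − 0.32²) / 52000 × 0.9
    = 94.3 × 2.6 × 0.8976 / 52000 × 0.9
    = 0.003809 m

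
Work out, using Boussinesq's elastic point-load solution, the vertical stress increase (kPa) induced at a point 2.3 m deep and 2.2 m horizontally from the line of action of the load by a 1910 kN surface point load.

Boussinesq vertical stress below a point load on an elastic half-space:
Δσ_z = 3P/(2πz²) · [1 + (r/z)²]^(−5/2)
r/z = 2.2/2.3 = 0.95652; [1+(r/z)²]^(−5/2) = 0.19707.
Δσ_z = 3×1910/(2π×2.3²) × 0.19707 = 172.39 × 0.19707 = 33.97 kPa

Δσ_z ≈ 34 kPa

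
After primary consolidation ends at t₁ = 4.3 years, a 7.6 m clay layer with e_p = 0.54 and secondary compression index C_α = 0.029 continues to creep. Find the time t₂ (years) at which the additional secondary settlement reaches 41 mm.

t₂ ≈ 8.32 years

S_s = C_α·H/(1+e_p)·log₁₀(t₂/t₁) ⇒ log₁₀(t₂/t₁) = S_s·(1+e_p)/(C_α·H).
log₁₀(t₂/t₁) = 0.041 × (1+0.54) / (0.029×7.6) = 0.2865
t₂ = t₁ × 10^0.2865 = 4.3 × 1.934 = 8.317 years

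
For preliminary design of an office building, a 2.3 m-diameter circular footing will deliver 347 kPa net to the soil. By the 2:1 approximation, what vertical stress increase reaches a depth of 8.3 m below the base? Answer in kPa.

Δσ_z ≈ 16.3 kPa

By the 2:1 method the load spreads at 1 horizontal : 2 vertical, so at depth z the loaded area has grown by z in each plan dimension:
Δσ ≈ qD²/(D+z)² = 347×2.3²/(2.3+8.3)² = 16.337 kPa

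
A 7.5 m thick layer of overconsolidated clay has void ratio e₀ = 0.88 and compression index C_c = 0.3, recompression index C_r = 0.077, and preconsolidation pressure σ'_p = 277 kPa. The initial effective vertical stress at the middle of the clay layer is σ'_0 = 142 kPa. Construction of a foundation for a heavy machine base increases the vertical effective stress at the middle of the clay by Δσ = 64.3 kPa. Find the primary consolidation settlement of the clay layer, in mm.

S_c ≈ 49.8 mm

Final effective stress: σ'_f = 142 + 64.3 = 206.3 kPa.
σ'_f = 206.3 ≤ σ'_p = 277 kPa, so the clay remains overconsolidated and only the recompression index applies:
S_c = C_r·H/(1+e₀)·log₁₀(σ'_f/σ'_0) = 0.077×7.5/1.88×log₁₀(206.3/142)
    = 0.30718 × 0.16221 = 0.04983 m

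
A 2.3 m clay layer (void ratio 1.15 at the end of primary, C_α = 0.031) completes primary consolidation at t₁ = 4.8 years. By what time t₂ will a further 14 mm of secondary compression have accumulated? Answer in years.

S_s = C_α·H/(1+e_p)·log₁₀(t₂/t₁) ⇒ log₁₀(t₂/t₁) = S_s·(1+e_p)/(C_α·H).
log₁₀(t₂/t₁) = 0.014 × (1+1.15) / (0.031×2.3) = 0.4222
t₂ = t₁ × 10^0.4222 = 4.8 × 2.643 = 12.69 years

t₂ ≈ 12.7 years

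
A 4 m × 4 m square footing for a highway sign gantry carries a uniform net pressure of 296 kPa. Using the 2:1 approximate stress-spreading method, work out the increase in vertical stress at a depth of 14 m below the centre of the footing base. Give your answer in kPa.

Δσ_z ≈ 14.6 kPa

By the 2:1 method the load spreads at 1 horizontal : 2 vertical, so at depth z the loaded area has grown by z in each plan dimension:
Δσ = qBL/((B+z)(L+z)) = 296×4×4/((4+14)(4+14)) = 14.617 kPa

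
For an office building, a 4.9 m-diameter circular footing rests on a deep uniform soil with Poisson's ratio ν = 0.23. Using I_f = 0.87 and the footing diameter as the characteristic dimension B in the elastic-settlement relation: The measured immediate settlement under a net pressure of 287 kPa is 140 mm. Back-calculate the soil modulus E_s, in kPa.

S_e = q·B·(1−ν²)/E_s · I_f  ⇒  E_s = q·B·(1−ν²)·I_f / S_e.
E_s = 287 × 4.9 × 0.9471 × 0.87 / 0.14 = 8277 kPa

E_s ≈ 8280 kPa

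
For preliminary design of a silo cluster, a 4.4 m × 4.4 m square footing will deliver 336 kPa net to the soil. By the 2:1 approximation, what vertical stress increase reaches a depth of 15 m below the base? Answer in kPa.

Δσ_z ≈ 17.3 kPa

By the 2:1 method the load spreads at 1 horizontal : 2 vertical, so at depth z the loaded area has grown by z in each plan dimension:
Δσ = qBL/((B+z)(L+z)) = 336×4.4×4.4/((4.4+15)(4.4+15)) = 17.284 kPa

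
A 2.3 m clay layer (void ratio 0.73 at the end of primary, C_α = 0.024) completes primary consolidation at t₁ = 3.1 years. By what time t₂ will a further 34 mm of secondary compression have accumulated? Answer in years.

S_s = C_α·H/(1+e_p)·log₁₀(t₂/t₁) ⇒ log₁₀(t₂/t₁) = S_s·(1+e_p)/(C_α·H).
log₁₀(t₂/t₁) = 0.034 × (1+0.73) / (0.024×2.3) = 1.066
t₂ = t₁ × 10^1.066 = 3.1 × 11.63 = 36.05 years

t₂ ≈ 36.1 years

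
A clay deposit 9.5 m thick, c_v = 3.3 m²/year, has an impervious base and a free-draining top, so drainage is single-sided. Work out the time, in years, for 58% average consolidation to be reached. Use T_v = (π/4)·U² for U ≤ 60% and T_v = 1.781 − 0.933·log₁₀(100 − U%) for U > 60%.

Drainage path length: H_d = H = 9.5 m (single drainage).
U ≤ 60%: T_v = (π/4)·U² = (π/4)×0.58² = 0.26421.
t = T_v·H_d²/c_v = 0.26421×9.5²/3.3 = 7.226 years.

t ≈ 7.23 years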